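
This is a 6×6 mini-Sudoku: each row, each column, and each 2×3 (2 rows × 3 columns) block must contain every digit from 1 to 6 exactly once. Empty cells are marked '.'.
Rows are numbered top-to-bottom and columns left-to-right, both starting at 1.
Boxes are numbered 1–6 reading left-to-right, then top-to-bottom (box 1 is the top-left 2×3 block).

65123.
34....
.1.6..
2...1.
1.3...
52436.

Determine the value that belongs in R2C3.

2

Row 2 already contains {3, 4}.
Column 3 already contains {1, 3, 4}.
Its 2×3 block (box 1) already contains {1, 3, 4, 5, 6}.
The only value from 1–6 not eliminated is 2, so R2C3 = 2.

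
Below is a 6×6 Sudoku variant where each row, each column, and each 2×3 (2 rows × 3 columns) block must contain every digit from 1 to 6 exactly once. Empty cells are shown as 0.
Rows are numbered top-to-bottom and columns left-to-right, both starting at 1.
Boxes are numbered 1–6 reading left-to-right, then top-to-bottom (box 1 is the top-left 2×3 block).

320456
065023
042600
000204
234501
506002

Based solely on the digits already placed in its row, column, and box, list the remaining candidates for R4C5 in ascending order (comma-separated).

Row 4 already contains {2, 4}.
Column 5 already contains {2, 5}.
Its 2×3 block (box 4) already contains {2, 4, 6}.
Removing those from 1–6 leaves {1, 3} as the candidates for R4C5.

1,3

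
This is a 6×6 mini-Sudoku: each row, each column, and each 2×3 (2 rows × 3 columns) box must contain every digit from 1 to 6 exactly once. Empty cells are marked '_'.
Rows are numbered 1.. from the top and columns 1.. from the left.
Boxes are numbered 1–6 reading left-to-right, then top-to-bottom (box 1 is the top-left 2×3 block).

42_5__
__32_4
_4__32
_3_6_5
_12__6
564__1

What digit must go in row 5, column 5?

Cell row 5, column 5 itself could take any of {4, 5} by direct elimination.
Consider where 5 can go in box 6.
row 5, column 4 is out (column 4 already has a 5).
row 6, column 4 is out (row 6 already has a 5).
row 6, column 5 is out (row 6 already has a 5).
So the only cell in box 6 that can hold 5 is row 5, column 5.
Therefore row 5, column 5 = 5.

5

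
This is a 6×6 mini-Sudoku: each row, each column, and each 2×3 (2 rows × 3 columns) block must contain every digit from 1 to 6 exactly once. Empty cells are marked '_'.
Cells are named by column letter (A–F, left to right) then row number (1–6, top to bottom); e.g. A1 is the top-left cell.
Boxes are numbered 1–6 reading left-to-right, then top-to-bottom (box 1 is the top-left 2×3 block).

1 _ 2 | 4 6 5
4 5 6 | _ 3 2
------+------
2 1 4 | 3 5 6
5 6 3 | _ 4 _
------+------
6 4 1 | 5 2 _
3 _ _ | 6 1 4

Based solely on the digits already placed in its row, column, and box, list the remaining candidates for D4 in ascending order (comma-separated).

1,2

Row 4 already contains {3, 4, 5, 6}.
Column D already contains {3, 4, 5, 6}.
Its 2×3 block (box 4) already contains {3, 4, 5, 6}.
Removing those from 1–6 leaves {1, 2} as the candidates for D4.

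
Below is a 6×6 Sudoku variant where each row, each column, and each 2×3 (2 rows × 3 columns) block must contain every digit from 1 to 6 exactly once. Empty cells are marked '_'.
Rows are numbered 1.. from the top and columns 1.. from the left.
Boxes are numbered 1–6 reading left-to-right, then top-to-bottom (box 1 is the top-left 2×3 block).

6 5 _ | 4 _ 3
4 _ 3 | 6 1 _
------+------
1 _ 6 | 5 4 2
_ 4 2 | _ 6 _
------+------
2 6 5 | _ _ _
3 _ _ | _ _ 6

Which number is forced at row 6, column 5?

Cell row 6, column 5 itself could take any of {2, 5} by direct elimination.
Consider where 5 can go in row 6.
row 6, column 2 is out (column 2 already has a 5).
row 6, column 3 is out (column 3 already has a 5).
row 6, column 4 is out (column 4 already has a 5).
So the only cell in row 6 that can hold 5 is row 6, column 5.
Therefore row 6, column 5 = 5.

5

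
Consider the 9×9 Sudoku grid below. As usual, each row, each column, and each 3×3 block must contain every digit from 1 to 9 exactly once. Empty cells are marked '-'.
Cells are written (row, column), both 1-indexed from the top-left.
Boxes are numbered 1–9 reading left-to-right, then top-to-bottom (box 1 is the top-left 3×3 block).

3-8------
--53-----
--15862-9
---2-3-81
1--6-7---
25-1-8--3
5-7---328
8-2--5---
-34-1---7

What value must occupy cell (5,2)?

Cell (5,2) itself could take any of {4, 8, 9} by direct elimination.
Consider where 8 can go in box 4.
(4,1) is out (row 4 already has a 8).
(4,2) is out (row 4 already has a 8).
(4,3) is out (row 4 already has a 8).
(5,3) is out (column 3 already has a 8).
(6,3) is out (row 6 already has a 8).
So the only cell in box 4 that can hold 8 is (5,2).
Therefore (5,2) = 8.

8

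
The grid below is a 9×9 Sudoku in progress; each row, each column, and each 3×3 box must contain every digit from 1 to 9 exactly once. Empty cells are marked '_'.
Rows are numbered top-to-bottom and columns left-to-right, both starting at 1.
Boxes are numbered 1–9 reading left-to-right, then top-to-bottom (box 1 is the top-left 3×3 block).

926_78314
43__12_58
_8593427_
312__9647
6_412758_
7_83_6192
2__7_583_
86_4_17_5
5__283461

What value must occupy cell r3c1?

1

Row 3 already contains {2, 3, 4, 5, 7, 8, 9}.
Column 1 already contains {2, 3, 4, 5, 6, 7, 8, 9}.
Its 3×3 block (box 1) already contains {2, 3, 4, 5, 6, 8, 9}.
The only value from 1–9 not eliminated is 1, so r3c1 = 1.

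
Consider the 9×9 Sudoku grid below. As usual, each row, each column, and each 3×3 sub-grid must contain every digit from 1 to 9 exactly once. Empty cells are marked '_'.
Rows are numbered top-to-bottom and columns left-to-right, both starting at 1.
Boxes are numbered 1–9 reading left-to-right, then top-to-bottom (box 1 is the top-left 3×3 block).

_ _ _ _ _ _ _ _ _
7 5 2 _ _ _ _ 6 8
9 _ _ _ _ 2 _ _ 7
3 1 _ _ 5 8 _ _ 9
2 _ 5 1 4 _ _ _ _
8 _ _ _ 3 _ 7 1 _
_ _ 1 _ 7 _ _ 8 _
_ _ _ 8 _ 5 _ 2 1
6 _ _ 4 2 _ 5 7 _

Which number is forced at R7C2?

2

Cell R7C2 itself could take any of {2, 3, 4, 9} by direct elimination.
Consider where 2 can go in column 2.
R1C2 is out (box 1 already has a 2). R3C2 is out (row 3 already has a 2). R5C2 is out (row 5 already has a 2). R6C2 is out (box 4 already has a 2). The remaining empty cells in column 2 are similarly blocked.
So the only cell in column 2 that can hold 2 is R7C2.
Therefore R7C2 = 2.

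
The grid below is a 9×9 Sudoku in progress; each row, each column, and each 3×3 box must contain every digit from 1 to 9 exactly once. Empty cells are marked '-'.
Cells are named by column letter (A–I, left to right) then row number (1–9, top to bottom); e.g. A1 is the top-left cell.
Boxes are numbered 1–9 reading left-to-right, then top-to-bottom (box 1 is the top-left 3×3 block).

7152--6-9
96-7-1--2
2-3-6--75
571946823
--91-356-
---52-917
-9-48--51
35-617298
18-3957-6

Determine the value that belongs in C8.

Row 8 already contains {1, 2, 3, 5, 6, 7, 8, 9}.
Column C already contains {1, 3, 5, 9}.
Its 3×3 block (box 7) already contains {1, 3, 5, 8, 9}.
The only value from 1–9 not eliminated is 4, so C8 = 4.

4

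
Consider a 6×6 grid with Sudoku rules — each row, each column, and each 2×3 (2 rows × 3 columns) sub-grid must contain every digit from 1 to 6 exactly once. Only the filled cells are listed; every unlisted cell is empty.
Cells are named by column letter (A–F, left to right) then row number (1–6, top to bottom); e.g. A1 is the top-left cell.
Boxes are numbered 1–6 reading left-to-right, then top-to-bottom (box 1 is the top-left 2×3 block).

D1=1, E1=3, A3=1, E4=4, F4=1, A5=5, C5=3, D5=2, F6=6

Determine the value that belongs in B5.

6

Cell B5 itself could take any of {1, 4, 6} by direct elimination.
Consider where 6 can go in row 5.
E5 is out (box 6 already has a 6).
F5 is out (column F already has a 6).
So the only cell in row 5 that can hold 6 is B5.
Therefore B5 = 6.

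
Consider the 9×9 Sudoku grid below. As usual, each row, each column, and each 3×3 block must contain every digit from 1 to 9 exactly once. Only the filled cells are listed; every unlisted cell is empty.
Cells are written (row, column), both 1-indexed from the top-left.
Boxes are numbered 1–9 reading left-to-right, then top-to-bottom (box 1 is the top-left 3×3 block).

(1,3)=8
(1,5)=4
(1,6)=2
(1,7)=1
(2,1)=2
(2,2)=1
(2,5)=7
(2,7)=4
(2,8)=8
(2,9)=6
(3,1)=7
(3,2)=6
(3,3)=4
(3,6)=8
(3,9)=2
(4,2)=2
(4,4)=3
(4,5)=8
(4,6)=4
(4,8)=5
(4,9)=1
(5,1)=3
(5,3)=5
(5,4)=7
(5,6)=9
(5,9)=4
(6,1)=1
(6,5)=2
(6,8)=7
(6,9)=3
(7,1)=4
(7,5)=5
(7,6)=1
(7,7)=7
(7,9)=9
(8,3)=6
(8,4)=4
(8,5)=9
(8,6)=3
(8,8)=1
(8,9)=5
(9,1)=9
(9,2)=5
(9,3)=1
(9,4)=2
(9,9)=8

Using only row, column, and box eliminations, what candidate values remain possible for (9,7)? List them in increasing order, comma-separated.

Row 9 already contains {1, 2, 5, 8, 9}.
Column 7 already contains {1, 4, 7}.
Its 3×3 block (box 9) already contains {1, 5, 7, 8, 9}.
Removing those from 1–9 leaves {3, 6} as the candidates for (9,7).

3,6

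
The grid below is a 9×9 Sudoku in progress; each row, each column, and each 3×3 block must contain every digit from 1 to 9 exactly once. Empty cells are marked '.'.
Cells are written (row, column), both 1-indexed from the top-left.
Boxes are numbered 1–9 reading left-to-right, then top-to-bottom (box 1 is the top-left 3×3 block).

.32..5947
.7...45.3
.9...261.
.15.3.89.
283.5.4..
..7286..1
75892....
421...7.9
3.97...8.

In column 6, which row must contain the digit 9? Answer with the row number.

5

Consider where 9 can go in column 6.
(4,6) is out (row 4 already has a 9).
(7,6) is out (row 7 already has a 9).
(8,6) is out (row 8 already has a 9).
(9,6) is out (row 9 already has a 9).
So the only cell in column 6 that can hold 9 is (5,6).
That is row 5.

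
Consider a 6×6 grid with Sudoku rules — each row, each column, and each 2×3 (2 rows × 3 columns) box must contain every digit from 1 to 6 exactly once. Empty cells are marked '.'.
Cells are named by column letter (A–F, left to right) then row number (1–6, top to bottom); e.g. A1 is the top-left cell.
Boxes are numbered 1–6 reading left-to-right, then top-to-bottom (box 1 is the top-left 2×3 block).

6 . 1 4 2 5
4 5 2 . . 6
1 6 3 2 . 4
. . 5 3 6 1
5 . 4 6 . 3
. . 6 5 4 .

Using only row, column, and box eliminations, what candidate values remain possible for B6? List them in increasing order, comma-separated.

Row 6 already contains {4, 5, 6}.
Column B already contains {5, 6}.
Its 2×3 block (box 5) already contains {4, 5, 6}.
Removing those from 1–6 leaves {1, 2, 3} as the candidates for B6.

1,2,3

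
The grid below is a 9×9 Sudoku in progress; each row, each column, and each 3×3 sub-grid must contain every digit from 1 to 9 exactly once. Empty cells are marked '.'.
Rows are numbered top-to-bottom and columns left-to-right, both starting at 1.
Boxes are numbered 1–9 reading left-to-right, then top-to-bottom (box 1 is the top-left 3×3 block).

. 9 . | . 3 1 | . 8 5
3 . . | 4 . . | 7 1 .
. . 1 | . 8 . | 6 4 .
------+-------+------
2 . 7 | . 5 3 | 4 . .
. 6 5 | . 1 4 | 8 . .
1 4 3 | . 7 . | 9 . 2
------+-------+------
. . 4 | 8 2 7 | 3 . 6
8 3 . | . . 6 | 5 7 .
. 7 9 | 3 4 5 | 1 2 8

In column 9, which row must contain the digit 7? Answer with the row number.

Consider where 7 can go in column 9.
R2C9 is out (row 2 already has a 7).
R3C9 is out (box 3 already has a 7).
R4C9 is out (row 4 already has a 7).
R8C9 is out (row 8 already has a 7).
So the only cell in column 9 that can hold 7 is R5C9.
That is row 5.

5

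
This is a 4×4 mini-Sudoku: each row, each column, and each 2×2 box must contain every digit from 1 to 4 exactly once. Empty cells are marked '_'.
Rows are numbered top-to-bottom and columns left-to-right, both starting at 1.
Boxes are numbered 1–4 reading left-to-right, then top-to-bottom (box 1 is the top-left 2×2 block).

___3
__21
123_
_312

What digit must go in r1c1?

Cell r1c1 itself could take any of {2, 4} by direct elimination.
Consider where 2 can go in box 1.
r1c2 is out (column 2 already has a 2).
r2c1 is out (row 2 already has a 2).
r2c2 is out (row 2 already has a 2).
So the only cell in box 1 that can hold 2 is r1c1.
Therefore r1c1 = 2.

2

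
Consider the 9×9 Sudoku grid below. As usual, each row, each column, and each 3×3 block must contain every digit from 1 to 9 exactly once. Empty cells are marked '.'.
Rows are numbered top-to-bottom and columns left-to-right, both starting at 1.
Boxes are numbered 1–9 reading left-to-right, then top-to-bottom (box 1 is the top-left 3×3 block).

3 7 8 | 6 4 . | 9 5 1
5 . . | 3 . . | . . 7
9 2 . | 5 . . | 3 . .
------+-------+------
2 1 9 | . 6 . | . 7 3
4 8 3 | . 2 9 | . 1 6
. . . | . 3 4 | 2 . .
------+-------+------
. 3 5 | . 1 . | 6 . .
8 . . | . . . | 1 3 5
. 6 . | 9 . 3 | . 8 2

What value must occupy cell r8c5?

7

Row 8 already contains {1, 3, 5, 8}.
Column 5 already contains {1, 2, 3, 4, 6}.
Its 3×3 block (box 8) already contains {1, 3, 9}.
The only value from 1–9 not eliminated is 7, so r8c5 = 7.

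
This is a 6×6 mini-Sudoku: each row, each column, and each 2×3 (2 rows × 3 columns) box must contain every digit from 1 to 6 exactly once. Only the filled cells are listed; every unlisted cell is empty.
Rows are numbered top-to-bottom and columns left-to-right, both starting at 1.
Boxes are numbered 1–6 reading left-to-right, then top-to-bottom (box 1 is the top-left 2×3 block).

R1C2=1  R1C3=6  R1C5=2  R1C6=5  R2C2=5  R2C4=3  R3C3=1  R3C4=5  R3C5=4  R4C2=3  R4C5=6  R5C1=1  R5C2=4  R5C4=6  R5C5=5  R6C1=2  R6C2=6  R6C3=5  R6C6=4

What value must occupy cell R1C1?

Cell R1C1 itself could take any of {3, 4} by direct elimination.
Consider where 3 can go in box 1.
R2C1 is out (row 2 already has a 3).
R2C3 is out (row 2 already has a 3).
So the only cell in box 1 that can hold 3 is R1C1.
Therefore R1C1 = 3.

3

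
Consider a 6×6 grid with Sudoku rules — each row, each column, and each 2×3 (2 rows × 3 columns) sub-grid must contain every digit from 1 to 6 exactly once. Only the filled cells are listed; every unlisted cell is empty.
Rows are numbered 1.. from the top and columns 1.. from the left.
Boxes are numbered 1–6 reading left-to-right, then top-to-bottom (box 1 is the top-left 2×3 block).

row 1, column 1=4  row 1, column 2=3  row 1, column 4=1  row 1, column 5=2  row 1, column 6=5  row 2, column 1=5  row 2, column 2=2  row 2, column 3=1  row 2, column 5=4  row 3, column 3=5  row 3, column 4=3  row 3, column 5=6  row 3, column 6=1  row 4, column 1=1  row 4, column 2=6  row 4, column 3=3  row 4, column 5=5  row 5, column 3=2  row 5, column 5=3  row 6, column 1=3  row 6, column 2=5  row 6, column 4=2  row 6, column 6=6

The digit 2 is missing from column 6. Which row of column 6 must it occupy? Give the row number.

4

Consider where 2 can go in column 6.
row 2, column 6 is out (row 2 already has a 2).
row 5, column 6 is out (row 5 already has a 2).
So the only cell in column 6 that can hold 2 is row 4, column 6.
That is row 4.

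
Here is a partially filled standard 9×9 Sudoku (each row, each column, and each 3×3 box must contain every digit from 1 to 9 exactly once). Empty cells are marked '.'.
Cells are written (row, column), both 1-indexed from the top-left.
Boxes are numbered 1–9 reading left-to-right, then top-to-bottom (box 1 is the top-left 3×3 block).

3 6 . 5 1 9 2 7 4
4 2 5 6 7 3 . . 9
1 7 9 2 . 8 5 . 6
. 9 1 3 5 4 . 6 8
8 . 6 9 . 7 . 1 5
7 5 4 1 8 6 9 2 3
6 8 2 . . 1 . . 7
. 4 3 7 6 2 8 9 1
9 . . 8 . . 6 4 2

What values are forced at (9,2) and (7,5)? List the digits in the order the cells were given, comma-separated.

1,9

For (9,2):
  Row 9 already contains {2, 4, 6, 8, 9}.
  Column 2 already contains {2, 4, 5, 6, 7, 8, 9}.
  Its 3×3 block (box 7) already contains {2, 3, 4, 6, 8, 9}.
  The only value from 1–9 not eliminated is 1, so (9,2) = 1.
For (7,5):
  Consider where 9 can go in column 5.
  (3,5) is out (row 3 already has a 9).
  (5,5) is out (row 5 already has a 9).
  (9,5) is out (row 9 already has a 9).
  So the only cell in column 5 that can hold 9 is (7,5).
  So (7,5) = 9.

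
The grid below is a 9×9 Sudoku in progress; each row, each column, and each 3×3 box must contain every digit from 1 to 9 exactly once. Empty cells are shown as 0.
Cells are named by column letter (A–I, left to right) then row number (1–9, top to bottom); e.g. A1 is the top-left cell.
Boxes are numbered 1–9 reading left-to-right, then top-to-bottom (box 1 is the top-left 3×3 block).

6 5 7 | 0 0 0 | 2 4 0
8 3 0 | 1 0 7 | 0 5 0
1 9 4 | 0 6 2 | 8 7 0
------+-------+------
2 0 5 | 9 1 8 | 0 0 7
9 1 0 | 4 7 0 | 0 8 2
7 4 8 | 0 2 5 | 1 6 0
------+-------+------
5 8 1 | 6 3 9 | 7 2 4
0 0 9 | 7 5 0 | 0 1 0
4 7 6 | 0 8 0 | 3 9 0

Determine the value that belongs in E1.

Row 1 already contains {2, 4, 5, 6, 7}.
Column E already contains {1, 2, 3, 5, 6, 7, 8}.
Its 3×3 block (box 2) already contains {1, 2, 6, 7}.
The only value from 1–9 not eliminated is 9, so E1 = 9.

9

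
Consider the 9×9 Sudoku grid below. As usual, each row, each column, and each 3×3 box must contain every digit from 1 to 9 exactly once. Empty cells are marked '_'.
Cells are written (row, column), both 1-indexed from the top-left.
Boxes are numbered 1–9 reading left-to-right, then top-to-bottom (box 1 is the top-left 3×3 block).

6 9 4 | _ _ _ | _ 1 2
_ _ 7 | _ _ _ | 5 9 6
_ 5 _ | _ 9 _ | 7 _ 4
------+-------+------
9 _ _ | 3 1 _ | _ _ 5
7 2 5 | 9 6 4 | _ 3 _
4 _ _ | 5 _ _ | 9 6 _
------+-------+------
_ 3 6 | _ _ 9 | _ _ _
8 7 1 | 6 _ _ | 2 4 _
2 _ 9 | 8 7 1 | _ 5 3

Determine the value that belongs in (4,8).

2

Cell (4,8) itself could take any of {2, 7, 8} by direct elimination.
Consider where 2 can go in column 8.
(3,8) is out (box 3 already has a 2).
(7,8) is out (box 9 already has a 2).
So the only cell in column 8 that can hold 2 is (4,8).
Therefore (4,8) = 2.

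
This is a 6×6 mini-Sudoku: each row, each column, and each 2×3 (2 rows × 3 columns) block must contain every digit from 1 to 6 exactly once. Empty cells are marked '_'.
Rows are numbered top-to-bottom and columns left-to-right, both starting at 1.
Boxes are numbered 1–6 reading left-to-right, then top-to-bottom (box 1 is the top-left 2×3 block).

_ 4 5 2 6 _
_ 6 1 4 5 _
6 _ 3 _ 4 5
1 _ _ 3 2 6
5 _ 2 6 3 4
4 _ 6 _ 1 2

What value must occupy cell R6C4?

5

Row 6 already contains {1, 2, 4, 6}.
Column 4 already contains {2, 3, 4, 6}.
Its 2×3 block (box 6) already contains {1, 2, 3, 4, 6}.
The only value from 1–6 not eliminated is 5, so R6C4 = 5.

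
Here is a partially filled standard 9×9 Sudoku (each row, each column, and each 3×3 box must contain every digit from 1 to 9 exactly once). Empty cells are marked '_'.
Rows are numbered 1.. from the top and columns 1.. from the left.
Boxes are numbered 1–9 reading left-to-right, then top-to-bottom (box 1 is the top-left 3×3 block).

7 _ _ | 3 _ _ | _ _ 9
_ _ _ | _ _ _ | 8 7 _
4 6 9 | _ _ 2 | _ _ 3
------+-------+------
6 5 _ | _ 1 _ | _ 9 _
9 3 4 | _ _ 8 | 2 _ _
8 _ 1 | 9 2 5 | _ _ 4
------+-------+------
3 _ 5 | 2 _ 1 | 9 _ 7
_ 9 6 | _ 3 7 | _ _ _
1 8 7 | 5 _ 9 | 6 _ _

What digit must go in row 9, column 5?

4

Row 9 already contains {1, 5, 6, 7, 8, 9}.
Column 5 already contains {1, 2, 3}.
Its 3×3 block (box 8) already contains {1, 2, 3, 5, 7, 9}.
The only value from 1–9 not eliminated is 4, so row 9, column 5 = 4.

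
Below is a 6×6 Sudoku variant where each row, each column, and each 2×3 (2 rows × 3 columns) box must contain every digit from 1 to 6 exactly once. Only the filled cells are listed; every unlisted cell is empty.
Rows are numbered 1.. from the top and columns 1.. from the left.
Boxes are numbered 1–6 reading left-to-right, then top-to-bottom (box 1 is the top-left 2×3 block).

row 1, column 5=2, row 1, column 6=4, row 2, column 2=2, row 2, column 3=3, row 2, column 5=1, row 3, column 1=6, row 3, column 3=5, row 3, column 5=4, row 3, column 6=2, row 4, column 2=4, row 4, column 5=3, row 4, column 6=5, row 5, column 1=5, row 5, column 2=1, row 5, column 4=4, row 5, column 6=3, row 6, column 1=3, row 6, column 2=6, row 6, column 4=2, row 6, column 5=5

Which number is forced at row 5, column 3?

2

Row 5 already contains {1, 3, 4, 5}.
Column 3 already contains {3, 5}.
Its 2×3 block (box 5) already contains {1, 3, 5, 6}.
The only value from 1–6 not eliminated is 2, so row 5, column 3 = 2.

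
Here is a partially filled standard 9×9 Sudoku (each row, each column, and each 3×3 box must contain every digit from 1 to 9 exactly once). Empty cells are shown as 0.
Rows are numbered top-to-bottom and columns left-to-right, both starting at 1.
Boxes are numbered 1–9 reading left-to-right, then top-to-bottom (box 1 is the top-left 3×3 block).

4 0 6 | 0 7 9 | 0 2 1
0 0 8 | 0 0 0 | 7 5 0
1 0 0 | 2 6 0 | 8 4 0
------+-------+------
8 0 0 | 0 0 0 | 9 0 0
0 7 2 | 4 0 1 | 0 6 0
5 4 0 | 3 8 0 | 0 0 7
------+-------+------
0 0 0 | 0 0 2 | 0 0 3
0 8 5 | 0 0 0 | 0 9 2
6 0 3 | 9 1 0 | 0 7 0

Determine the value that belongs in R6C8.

Row 6 already contains {3, 4, 5, 7, 8}.
Column 8 already contains {2, 4, 5, 6, 7, 9}.
Its 3×3 block (box 6) already contains {6, 7, 9}.
The only value from 1–9 not eliminated is 1, so R6C8 = 1.

1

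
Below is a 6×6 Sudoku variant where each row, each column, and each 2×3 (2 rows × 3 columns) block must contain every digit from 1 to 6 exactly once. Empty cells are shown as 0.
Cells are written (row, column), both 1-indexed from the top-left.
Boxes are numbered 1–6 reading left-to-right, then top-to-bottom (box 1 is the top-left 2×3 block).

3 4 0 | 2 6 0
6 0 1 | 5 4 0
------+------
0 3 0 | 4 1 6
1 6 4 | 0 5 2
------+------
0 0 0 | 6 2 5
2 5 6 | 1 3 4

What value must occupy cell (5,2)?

Row 5 already contains {2, 5, 6}.
Column 2 already contains {3, 4, 5, 6}.
Its 2×3 block (box 5) already contains {2, 5, 6}.
The only value from 1–6 not eliminated is 1, so (5,2) = 1.

1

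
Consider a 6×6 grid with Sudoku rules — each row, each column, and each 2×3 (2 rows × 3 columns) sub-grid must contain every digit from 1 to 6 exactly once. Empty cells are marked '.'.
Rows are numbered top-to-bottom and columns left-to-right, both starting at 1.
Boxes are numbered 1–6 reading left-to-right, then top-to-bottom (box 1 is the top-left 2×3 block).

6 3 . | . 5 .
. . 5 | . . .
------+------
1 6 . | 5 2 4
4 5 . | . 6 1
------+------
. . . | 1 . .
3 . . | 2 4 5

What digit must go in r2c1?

Row 2 already contains {5}.
Column 1 already contains {1, 3, 4, 6}.
Its 2×3 block (box 1) already contains {3, 5, 6}.
The only value from 1–6 not eliminated is 2, so r2c1 = 2.

2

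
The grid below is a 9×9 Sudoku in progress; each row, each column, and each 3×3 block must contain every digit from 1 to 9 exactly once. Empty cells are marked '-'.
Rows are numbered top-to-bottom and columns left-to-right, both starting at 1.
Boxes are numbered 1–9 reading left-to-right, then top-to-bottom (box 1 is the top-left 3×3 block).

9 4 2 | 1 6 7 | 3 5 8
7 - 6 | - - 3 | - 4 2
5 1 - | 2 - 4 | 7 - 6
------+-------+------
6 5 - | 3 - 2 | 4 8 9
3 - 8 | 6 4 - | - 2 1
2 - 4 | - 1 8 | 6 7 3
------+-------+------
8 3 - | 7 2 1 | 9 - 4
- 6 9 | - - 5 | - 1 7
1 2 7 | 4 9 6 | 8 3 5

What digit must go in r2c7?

Row 2 already contains {2, 3, 4, 6, 7}.
Column 7 already contains {3, 4, 6, 7, 8, 9}.
Its 3×3 block (box 3) already contains {2, 3, 4, 5, 6, 7, 8}.
The only value from 1–9 not eliminated is 1, so r2c7 = 1.

1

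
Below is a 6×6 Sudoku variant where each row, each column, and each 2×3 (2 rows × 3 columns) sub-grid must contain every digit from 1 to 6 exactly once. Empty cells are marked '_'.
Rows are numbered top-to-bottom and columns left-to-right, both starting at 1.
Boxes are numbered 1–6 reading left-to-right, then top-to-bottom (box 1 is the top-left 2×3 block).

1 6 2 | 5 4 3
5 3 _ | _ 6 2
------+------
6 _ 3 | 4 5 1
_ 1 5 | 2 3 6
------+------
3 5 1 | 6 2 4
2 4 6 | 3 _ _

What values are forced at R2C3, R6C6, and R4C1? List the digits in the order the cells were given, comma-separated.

For R2C3:
  Row 2 already contains {2, 3, 5, 6}.
  Column 3 already contains {1, 2, 3, 5, 6}.
  Its 2×3 block (box 1) already contains {1, 2, 3, 5, 6}.
  The only value from 1–6 not eliminated is 4, so R2C3 = 4.
For R6C6:
  Row 6 already contains {2, 3, 4, 6}.
  Column 6 already contains {1, 2, 3, 4, 6}.
  Its 2×3 block (box 6) already contains {2, 3, 4, 6}.
  The only value from 1–6 not eliminated is 5, so R6C6 = 5.
For R4C1:
  Row 4 already contains {1, 2, 3, 5, 6}.
  Column 1 already contains {1, 2, 3, 5, 6}.
  Its 2×3 block (box 3) already contains {1, 3, 5, 6}.
  The only value from 1–6 not eliminated is 4, so R4C1 = 4.

4,5,4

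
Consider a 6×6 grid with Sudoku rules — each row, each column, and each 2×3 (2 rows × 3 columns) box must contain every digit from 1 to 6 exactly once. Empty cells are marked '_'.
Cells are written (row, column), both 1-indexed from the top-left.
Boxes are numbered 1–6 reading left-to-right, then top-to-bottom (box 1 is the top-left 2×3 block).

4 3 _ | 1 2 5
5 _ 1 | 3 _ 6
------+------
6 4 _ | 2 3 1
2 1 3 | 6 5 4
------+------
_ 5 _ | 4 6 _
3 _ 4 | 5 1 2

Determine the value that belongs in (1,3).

6

Row 1 already contains {1, 2, 3, 4, 5}.
Column 3 already contains {1, 3, 4}.
Its 2×3 block (box 1) already contains {1, 3, 4, 5}.
The only value from 1–6 not eliminated is 6, so (1,3) = 6.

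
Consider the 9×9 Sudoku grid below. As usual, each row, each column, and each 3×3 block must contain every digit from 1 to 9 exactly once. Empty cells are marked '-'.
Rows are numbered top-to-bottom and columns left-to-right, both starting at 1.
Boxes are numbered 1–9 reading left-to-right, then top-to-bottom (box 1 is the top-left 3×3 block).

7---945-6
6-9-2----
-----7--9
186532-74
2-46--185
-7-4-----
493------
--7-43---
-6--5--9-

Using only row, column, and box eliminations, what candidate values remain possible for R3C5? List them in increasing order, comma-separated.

1,6,8

Row 3 already contains {7, 9}.
Column 5 already contains {2, 3, 4, 5, 9}.
Its 3×3 block (box 2) already contains {2, 4, 7, 9}.
Removing those from 1–9 leaves {1, 6, 8} as the candidates for R3C5.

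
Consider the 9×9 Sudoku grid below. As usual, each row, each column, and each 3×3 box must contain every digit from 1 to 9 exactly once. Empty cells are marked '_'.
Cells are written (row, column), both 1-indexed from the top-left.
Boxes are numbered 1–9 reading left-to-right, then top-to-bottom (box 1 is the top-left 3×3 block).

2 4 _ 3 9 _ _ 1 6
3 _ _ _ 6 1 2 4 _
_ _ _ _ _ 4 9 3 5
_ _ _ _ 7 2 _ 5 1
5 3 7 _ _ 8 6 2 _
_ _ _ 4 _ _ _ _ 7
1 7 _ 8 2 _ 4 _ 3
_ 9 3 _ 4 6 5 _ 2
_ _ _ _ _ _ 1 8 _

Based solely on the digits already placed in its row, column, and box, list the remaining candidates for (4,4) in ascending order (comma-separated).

6,9

Row 4 already contains {1, 2, 5, 7}.
Column 4 already contains {3, 4, 8}.
Its 3×3 block (box 5) already contains {2, 4, 7, 8}.
Removing those from 1–9 leaves {6, 9} as the candidates for (4,4).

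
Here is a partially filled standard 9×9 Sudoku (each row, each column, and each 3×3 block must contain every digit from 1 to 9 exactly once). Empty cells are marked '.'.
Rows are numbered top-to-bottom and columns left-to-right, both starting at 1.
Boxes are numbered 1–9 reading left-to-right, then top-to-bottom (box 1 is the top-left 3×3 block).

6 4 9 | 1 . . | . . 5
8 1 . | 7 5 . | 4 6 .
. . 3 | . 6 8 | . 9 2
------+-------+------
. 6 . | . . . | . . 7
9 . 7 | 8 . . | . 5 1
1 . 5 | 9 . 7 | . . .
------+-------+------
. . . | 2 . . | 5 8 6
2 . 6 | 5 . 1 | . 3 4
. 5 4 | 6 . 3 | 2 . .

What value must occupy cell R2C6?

Cell R2C6 itself could take any of {2, 9} by direct elimination.
Consider where 9 can go in box 2.
R1C5 is out (row 1 already has a 9).
R1C6 is out (row 1 already has a 9).
R3C4 is out (row 3 already has a 9).
So the only cell in box 2 that can hold 9 is R2C6.
Therefore R2C6 = 9.

9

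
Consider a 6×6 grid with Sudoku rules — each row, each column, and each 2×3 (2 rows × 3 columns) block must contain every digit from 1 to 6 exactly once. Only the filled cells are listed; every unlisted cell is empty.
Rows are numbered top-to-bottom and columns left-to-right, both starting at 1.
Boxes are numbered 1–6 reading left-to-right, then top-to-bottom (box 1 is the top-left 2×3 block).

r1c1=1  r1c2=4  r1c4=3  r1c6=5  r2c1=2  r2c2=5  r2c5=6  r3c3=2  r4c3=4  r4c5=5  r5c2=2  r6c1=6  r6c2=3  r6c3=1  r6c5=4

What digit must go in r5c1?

Cell r5c1 itself could take any of {4, 5} by direct elimination.
Consider where 4 can go in row 5.
r5c3 is out (column 3 already has a 4).
r5c4 is out (box 6 already has a 4).
r5c5 is out (column 5 already has a 4).
r5c6 is out (box 6 already has a 4).
So the only cell in row 5 that can hold 4 is r5c1.
Therefore r5c1 = 4.

4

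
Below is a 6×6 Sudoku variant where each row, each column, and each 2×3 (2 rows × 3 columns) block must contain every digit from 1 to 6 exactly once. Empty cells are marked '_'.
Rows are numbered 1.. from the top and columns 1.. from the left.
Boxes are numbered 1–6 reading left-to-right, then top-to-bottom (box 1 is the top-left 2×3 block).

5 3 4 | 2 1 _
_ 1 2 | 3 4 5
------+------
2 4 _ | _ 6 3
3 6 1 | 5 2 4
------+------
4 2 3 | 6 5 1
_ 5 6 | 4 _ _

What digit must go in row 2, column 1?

Row 2 already contains {1, 2, 3, 4, 5}.
Column 1 already contains {2, 3, 4, 5}.
Its 2×3 block (box 1) already contains {1, 2, 3, 4, 5}.
The only value from 1–6 not eliminated is 6, so row 2, column 1 = 6.

6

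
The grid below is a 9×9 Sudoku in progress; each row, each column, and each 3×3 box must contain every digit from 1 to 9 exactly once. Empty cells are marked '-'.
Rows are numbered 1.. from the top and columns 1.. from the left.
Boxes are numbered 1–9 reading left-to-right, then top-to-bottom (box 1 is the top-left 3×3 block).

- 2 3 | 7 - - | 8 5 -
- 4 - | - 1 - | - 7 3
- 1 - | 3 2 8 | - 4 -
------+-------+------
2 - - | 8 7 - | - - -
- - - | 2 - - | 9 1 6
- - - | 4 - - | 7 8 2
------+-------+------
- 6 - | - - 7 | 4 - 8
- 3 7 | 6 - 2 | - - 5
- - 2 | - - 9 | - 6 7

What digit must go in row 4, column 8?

3

Row 4 already contains {2, 7, 8}.
Column 8 already contains {1, 4, 5, 6, 7, 8}.
Its 3×3 block (box 6) already contains {1, 2, 6, 7, 8, 9}.
The only value from 1–9 not eliminated is 3, so row 4, column 8 = 3.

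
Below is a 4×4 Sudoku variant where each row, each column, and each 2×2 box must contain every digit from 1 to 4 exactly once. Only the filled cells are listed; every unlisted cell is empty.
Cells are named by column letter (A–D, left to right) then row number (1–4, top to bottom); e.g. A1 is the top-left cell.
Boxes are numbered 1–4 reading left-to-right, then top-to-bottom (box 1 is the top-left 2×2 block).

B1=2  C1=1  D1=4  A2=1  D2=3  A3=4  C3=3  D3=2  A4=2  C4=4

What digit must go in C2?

2

Row 2 already contains {1, 3}.
Column C already contains {1, 3, 4}.
Its 2×2 block (box 2) already contains {1, 3, 4}.
The only value from 1–4 not eliminated is 2, so C2 = 2.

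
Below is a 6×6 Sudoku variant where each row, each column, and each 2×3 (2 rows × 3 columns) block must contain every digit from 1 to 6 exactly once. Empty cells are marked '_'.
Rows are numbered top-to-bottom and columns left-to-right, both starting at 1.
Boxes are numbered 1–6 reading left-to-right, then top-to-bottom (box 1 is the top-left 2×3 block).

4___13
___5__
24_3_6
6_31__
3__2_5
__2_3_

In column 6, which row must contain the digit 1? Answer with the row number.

Consider where 1 can go in column 6.
r2c6 is out (box 2 already has a 1).
r4c6 is out (row 4 already has a 1).
So the only cell in column 6 that can hold 1 is r6c6.
That is row 6.

6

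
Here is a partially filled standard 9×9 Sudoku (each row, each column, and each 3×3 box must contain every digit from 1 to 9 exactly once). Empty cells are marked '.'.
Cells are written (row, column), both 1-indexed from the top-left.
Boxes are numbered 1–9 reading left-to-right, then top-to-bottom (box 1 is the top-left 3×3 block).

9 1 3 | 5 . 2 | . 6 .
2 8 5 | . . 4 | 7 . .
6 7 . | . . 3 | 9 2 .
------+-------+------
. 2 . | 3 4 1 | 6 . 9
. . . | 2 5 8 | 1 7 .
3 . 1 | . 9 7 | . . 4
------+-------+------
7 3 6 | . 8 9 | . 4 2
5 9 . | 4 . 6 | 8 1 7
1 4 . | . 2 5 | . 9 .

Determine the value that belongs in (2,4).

9

Cell (2,4) itself could take any of {1, 6, 9} by direct elimination.
Consider where 9 can go in column 4.
(3,4) is out (row 3 already has a 9).
(6,4) is out (row 6 already has a 9).
(7,4) is out (row 7 already has a 9).
(9,4) is out (row 9 already has a 9).
So the only cell in column 4 that can hold 9 is (2,4).
Therefore (2,4) = 9.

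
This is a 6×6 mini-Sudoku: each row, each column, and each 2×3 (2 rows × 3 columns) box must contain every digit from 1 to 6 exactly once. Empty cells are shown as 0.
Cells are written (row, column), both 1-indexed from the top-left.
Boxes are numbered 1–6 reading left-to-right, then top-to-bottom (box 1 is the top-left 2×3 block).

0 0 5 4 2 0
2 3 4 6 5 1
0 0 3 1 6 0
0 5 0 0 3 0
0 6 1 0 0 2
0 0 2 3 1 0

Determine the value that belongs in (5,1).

Cell (5,1) itself could take any of {3, 4, 5} by direct elimination.
Consider where 3 can go in box 5.
(6,1) is out (row 6 already has a 3).
(6,2) is out (row 6 already has a 3).
So the only cell in box 5 that can hold 3 is (5,1).
Therefore (5,1) = 3.

3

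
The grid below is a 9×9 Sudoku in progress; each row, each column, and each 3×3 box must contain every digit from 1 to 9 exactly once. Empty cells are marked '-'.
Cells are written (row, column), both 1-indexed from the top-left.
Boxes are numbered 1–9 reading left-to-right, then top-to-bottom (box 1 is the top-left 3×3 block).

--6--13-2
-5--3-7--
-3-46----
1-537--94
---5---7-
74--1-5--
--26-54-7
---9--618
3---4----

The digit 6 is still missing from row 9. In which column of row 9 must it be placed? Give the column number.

2

Consider where 6 can go in row 9.
(9,3) is out (column 3 already has a 6). (9,4) is out (column 4 already has a 6). (9,6) is out (box 8 already has a 6). (9,7) is out (column 7 already has a 6). The remaining empty cells in row 9 are similarly blocked.
So the only cell in row 9 that can hold 6 is (9,2).
That is column 2.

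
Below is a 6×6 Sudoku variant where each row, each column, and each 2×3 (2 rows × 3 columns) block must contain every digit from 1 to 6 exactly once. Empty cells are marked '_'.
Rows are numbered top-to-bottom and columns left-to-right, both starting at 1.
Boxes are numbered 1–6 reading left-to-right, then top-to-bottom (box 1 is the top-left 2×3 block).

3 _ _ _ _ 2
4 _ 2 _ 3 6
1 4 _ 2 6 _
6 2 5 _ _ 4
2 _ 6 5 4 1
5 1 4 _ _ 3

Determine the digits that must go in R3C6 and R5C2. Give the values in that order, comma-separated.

For R3C6:
  Row 3 already contains {1, 2, 4, 6}.
  Column 6 already contains {1, 2, 3, 4, 6}.
  Its 2×3 block (box 4) already contains {2, 4, 6}.
  The only value from 1–6 not eliminated is 5, so R3C6 = 5.
For R5C2:
  Row 5 already contains {1, 2, 4, 5, 6}.
  Column 2 already contains {1, 2, 4}.
  Its 2×3 block (box 5) already contains {1, 2, 4, 5, 6}.
  The only value from 1–6 not eliminated is 3, so R5C2 = 3.

5,3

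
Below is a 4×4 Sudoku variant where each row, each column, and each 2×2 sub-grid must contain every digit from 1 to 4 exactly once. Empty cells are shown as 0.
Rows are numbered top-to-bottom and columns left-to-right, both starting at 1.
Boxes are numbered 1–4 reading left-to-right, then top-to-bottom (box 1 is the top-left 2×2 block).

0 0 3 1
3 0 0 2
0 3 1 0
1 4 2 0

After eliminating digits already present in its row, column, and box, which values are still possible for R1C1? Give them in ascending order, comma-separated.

Row 1 already contains {1, 3}.
Column 1 already contains {1, 3}.
Its 2×2 block (box 1) already contains {3}.
Removing those from 1–4 leaves {2, 4} as the candidates for R1C1.

2,4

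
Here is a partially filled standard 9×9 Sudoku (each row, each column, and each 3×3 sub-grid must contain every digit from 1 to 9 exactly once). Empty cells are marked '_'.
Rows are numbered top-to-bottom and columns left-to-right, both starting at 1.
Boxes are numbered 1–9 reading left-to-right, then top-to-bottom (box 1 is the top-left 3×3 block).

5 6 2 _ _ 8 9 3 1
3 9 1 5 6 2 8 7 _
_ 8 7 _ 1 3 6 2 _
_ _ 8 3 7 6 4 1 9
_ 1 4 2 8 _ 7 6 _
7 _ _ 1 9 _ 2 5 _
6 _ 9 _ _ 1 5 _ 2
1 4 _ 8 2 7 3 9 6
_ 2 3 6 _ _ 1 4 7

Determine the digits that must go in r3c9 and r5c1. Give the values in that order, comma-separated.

5,9

For r3c9:
  Consider where 5 can go in column 9.
  r2c9 is out (row 2 already has a 5).
  r5c9 is out (box 6 already has a 5).
  r6c9 is out (row 6 already has a 5).
  So the only cell in column 9 that can hold 5 is r3c9.
  So r3c9 = 5.
For r5c1:
  Row 5 already contains {1, 2, 4, 6, 7, 8}.
  Column 1 already contains {1, 3, 5, 6, 7}.
  Its 3×3 block (box 4) already contains {1, 4, 7, 8}.
  The only value from 1–9 not eliminated is 9, so r5c1 = 9.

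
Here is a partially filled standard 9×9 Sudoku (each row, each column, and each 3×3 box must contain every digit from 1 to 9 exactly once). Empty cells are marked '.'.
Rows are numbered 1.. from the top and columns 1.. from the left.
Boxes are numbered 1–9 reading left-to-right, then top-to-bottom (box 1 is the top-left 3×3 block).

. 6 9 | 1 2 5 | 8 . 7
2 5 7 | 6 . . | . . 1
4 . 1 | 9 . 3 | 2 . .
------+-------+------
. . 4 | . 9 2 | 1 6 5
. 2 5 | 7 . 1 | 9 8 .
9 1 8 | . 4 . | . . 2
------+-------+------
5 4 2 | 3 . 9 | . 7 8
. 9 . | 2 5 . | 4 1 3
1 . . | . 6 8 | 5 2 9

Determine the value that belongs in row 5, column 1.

6

Cell row 5, column 1 itself could take any of {3, 6} by direct elimination.
Consider where 6 can go in row 5.
row 5, column 5 is out (column 5 already has a 6).
row 5, column 9 is out (box 6 already has a 6).
So the only cell in row 5 that can hold 6 is row 5, column 1.
Therefore row 5, column 1 = 6.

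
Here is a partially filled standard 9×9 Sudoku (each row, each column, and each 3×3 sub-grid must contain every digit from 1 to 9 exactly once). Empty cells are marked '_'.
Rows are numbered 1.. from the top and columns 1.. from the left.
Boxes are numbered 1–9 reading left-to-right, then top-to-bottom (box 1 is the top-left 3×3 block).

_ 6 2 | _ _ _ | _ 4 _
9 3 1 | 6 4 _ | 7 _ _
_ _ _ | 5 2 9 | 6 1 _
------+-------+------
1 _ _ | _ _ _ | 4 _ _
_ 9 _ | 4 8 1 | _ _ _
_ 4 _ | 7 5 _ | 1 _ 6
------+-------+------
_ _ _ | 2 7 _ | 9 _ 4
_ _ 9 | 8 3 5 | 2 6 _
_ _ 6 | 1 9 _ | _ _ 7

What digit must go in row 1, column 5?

Row 1 already contains {2, 4, 6}.
Column 5 already contains {2, 3, 4, 5, 7, 8, 9}.
Its 3×3 block (box 2) already contains {2, 4, 5, 6, 9}.
The only value from 1–9 not eliminated is 1, so row 1, column 5 = 1.

1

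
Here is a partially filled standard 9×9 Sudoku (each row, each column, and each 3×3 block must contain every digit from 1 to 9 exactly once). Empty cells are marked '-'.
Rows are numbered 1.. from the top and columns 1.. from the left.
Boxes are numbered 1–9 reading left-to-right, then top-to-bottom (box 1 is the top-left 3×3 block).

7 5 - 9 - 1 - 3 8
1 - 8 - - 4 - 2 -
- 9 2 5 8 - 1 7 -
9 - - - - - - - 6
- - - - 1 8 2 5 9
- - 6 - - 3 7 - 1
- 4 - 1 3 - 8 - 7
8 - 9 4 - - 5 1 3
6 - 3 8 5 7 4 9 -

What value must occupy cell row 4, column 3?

Cell row 4, column 3 itself could take any of {1, 4, 5, 7} by direct elimination.
Consider where 1 can go in column 3.
row 1, column 3 is out (row 1 already has a 1).
row 5, column 3 is out (row 5 already has a 1).
row 7, column 3 is out (row 7 already has a 1).
So the only cell in column 3 that can hold 1 is row 4, column 3.
Therefore row 4, column 3 = 1.

1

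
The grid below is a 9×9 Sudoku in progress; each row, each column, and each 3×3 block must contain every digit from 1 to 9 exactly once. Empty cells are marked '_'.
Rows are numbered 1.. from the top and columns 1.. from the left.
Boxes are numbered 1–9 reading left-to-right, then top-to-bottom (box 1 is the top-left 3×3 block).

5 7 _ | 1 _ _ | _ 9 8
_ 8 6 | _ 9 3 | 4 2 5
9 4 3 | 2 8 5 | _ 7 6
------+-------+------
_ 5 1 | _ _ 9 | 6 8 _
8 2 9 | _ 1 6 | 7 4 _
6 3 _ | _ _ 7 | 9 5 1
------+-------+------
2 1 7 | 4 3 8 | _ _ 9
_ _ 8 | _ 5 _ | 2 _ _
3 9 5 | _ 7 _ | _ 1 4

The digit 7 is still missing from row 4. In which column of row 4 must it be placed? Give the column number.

Consider where 7 can go in row 4.
row 4, column 4 is out (box 5 already has a 7).
row 4, column 5 is out (column 5 already has a 7).
row 4, column 9 is out (box 6 already has a 7).
So the only cell in row 4 that can hold 7 is row 4, column 1.
That is column 1.

1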